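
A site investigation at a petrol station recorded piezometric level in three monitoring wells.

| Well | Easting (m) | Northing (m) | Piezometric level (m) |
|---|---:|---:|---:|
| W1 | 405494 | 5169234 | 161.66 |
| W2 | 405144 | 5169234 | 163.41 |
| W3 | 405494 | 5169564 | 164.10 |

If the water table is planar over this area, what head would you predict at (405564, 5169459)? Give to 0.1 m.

∂h/∂x = (163.41 − 161.66) / (405144 − 405494) = -0.005000
∂h/∂y = (164.10 − 161.66) / (5169564 − 5169234) = +0.007394
h(405564, 5169459) = 161.66 + (-0.005000)·(70) + (+0.007394)·(225) = 161.66 -0.350 +1.664 = 162.974 m.

163.0 m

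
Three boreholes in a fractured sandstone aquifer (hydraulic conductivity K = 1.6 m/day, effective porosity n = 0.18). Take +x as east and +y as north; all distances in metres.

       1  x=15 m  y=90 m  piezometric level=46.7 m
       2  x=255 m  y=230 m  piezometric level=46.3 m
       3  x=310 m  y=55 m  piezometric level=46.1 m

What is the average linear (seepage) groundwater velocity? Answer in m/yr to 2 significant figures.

6.6 m/yr

Taking 1 as reference: 2−1 = (240, 140, -0.4); 3−1 = (295, -35, -0.6).
Solve a·Δx + b·Δy = Δh: det = 240·(-35) − 295·140 = -49700.
∂h/∂x = [(-0.4)·(-35) − (-0.6)·140] / -49700 = -0.001972
∂h/∂y = [240·(-0.6) − 295·(-0.4)] / -49700 = +0.0005231
|∇h| = √(-0.001972² + 0.0005231²) = 0.00204
Seepage velocity v = K·i/n = 1.6 × 0.00204 / 0.18 = 0.01813 m/day = 6.622 m/yr.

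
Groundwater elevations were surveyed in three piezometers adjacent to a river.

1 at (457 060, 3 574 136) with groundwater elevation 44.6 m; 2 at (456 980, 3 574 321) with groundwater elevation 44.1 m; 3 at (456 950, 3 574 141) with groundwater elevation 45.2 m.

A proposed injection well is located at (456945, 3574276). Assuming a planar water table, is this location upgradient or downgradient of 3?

downgradient

With h = a·x + b·y + c and 1 as origin, the differences give:
  (-80)·a + 185·b = -0.5
  (-110)·a + 5·b = +0.6
Eliminate b (×5 and ×185, subtract): 19950·a = -113.50 → a = ∂h/∂x = -0.005689
Back-substitute: b = ∂h/∂y = -0.005163.
Head at (456945, 3574276) = 44.6 + (-0.005689)·(-115) + (-0.005163)·(140) = 44.53 m.
That is lower than the 45.2 m at 3, so the point is downgradient.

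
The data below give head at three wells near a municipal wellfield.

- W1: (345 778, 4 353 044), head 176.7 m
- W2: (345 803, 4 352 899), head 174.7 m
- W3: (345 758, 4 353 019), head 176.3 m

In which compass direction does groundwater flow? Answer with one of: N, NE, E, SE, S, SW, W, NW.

Three-point gradient (reference W1): Δ to W2 = (25, -145, -2.0), Δ to W3 = (-20, -25, -0.4).
∂h/∂x = +0.002270, ∂h/∂y = +0.01418 (det = -3525).
Flow = −∇h = (-0.002270 east, -0.01418 north), which points south.

S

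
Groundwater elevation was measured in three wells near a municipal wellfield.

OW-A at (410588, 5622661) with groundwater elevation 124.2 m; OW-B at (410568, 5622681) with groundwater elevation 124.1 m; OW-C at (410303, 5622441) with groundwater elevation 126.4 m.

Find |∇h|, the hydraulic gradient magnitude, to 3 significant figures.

Differences from OW-A: to OW-B (Δx, Δy, Δh) = (-20, 20, -0.1); to OW-C = (-285, -220, +2.2).
Determinant of the coordinate differences = (-20)·(-220) − (-285)·20 = 10100.
∂h/∂x = [(-0.1)·(-220) − (+2.2)·20] / 10100 = -0.002178
∂h/∂y = [(-20)·(+2.2) − (-285)·(-0.1)] / 10100 = -0.007178
|∇h| = √(-0.002178² + -0.007178²) = 0.007501

0.00750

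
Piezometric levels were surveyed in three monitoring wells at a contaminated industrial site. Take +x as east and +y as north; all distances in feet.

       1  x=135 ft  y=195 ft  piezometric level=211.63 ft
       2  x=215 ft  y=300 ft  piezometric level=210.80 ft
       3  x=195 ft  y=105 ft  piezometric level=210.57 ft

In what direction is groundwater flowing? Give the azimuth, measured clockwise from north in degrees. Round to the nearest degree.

101°

Differences from 1: to 2 (Δx, Δy, Δh) = (80, 105, -0.83); to 3 = (60, -90, -1.06).
Determinant of the coordinate differences = 80·(-90) − 60·105 = -13500.
∂h/∂x = [(-0.83)·(-90) − (-1.06)·105] / -13500 = -0.01378
∂h/∂y = [80·(-1.06) − 60·(-0.83)] / -13500 = +0.002593
Flow direction (−∇h) has components (+0.01378 E, -0.002593 N).
Azimuth = atan2(E, N) = atan2(+0.01378, -0.002593) = 100.7° ≈ 101°.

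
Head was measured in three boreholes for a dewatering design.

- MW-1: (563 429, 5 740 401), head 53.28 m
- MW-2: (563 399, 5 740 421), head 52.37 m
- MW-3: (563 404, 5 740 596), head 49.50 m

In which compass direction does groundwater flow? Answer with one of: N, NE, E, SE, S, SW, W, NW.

Three-point gradient (reference MW-1): Δ to MW-2 = (-30, 20, -0.91), Δ to MW-3 = (-25, 195, -3.78).
∂h/∂x = +0.01904, ∂h/∂y = -0.01694 (det = -5350).
Flow = −∇h = (-0.01904 east, +0.01694 north), which points northwest.

NW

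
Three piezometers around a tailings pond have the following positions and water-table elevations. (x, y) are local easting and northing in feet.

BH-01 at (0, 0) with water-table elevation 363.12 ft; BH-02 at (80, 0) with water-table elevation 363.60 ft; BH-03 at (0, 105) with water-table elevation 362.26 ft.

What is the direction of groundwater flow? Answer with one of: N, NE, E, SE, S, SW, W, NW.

∂h/∂x = (363.60 − 363.12) / (80 − 0) = +0.006000
∂h/∂y = (362.26 − 363.12) / (105 − 0) = -0.008190
Flow = −∇h = (-0.006000 east, +0.008190 north), which points northwest.

NW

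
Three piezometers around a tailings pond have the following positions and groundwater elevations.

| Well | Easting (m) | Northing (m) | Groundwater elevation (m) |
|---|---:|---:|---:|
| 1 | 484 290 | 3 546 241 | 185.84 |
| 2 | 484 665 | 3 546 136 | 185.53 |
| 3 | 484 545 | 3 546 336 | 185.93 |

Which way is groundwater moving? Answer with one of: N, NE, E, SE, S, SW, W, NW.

Taking 1 as reference: 2−1 = (375, -105, -0.31); 3−1 = (255, 95, +0.09).
Solve a·Δx + b·Δy = Δh: det = 375·95 − 255·(-105) = 62400.
∂h/∂x = [(-0.31)·95 − (+0.09)·(-105)] / 62400 = -0.0003205
∂h/∂y = [375·(+0.09) − 255·(-0.31)] / 62400 = +0.001808
Flow = −∇h = (+0.0003205 east, -0.001808 north), which points south.

S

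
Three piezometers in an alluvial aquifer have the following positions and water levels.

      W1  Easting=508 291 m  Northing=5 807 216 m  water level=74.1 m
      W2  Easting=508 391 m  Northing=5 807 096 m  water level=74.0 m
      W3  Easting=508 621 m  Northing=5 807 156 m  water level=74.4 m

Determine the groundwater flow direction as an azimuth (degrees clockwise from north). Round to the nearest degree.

214°

Three-point gradient (reference W1): Δ to W2 = (100, -120, -0.1), Δ to W3 = (330, -60, +0.3).
∂h/∂x = +0.001250, ∂h/∂y = +0.001875 (det = 33600).
Flow direction (−∇h) has components (-0.001250 E, -0.001875 N).
Azimuth = atan2(E, N) = atan2(-0.001250, -0.001875) = 213.7° ≈ 214°.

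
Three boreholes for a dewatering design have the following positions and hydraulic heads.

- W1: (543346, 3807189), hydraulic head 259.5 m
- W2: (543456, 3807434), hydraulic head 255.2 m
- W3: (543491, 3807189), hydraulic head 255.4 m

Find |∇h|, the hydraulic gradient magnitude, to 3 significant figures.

Three-point gradient (reference W1): Δ to W2 = (110, 245, -4.3), Δ to W3 = (145, 0, -4.1).
∂h/∂x = -0.02828, ∂h/∂y = -0.004856 (det = -35525).
|∇h| = √(-0.02828² + -0.004856²) = 0.02869

0.0287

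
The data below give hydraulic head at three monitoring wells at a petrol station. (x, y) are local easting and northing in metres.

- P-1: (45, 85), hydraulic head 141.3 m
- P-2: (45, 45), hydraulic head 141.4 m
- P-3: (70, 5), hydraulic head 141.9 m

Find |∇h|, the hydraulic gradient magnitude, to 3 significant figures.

With h = a·x + b·y + c and P-1 as origin, the differences give:
  0·a + (-40)·b = +0.1
  25·a + (-80)·b = +0.6
Eliminate b (×(-80) and ×(-40), subtract): 1000·a = 16.00 → a = ∂h/∂x = +0.01600
Back-substitute: b = ∂h/∂y = -0.002500.
|∇h| = √(0.01600² + -0.002500²) = 0.01619

0.0162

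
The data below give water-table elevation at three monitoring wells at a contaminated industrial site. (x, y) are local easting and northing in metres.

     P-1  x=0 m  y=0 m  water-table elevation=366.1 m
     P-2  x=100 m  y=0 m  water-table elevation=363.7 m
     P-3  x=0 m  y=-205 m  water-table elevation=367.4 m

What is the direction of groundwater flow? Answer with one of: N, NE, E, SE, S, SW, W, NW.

E

∂h/∂x = (363.7 − 366.1) / (100 − 0) = -0.02400
∂h/∂y = (367.4 − 366.1) / (-205 − 0) = -0.006341
Flow = −∇h = (+0.02400 east, +0.006341 north), which points east.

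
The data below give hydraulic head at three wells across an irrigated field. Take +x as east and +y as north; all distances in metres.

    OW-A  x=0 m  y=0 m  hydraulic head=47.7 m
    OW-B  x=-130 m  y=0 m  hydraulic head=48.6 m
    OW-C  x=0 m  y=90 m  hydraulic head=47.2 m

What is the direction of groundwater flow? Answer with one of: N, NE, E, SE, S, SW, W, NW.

∂h/∂x = (48.6 − 47.7) / (-130 − 0) = -0.006923
∂h/∂y = (47.2 − 47.7) / (90 − 0) = -0.005556
Flow = −∇h = (+0.006923 east, +0.005556 north), which points northeast.

NE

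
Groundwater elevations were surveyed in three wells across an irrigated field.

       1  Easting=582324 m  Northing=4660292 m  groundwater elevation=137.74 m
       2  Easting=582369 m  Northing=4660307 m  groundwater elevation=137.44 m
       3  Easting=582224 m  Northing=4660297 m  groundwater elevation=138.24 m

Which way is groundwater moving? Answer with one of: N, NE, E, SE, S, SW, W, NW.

Differences from 1: to 2 (Δx, Δy, Δh) = (45, 15, -0.30); to 3 = (-100, 5, +0.50).
Solve a·Δx + b·Δy = Δh: det = 45·5 − (-100)·15 = 1725.
∂h/∂x = [(-0.30)·5 − (+0.50)·15] / 1725 = -0.005217
∂h/∂y = [45·(+0.50) − (-100)·(-0.30)] / 1725 = -0.004348
Flow = −∇h = (+0.005217 east, +0.004348 north), which points northeast.

NE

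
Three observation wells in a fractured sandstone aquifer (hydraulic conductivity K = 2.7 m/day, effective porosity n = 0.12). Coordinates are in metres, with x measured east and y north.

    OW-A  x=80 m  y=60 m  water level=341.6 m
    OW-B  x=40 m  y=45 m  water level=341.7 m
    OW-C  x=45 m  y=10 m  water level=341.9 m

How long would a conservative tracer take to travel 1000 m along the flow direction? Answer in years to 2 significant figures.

Taking OW-A as reference: OW-B−OW-A = (-40, -15, +0.1); OW-C−OW-A = (-35, -50, +0.3).
Determinant of the coordinate differences = (-40)·(-50) − (-35)·(-15) = 1475.
∂h/∂x = [(+0.1)·(-50) − (+0.3)·(-15)] / 1475 = -0.0003390
∂h/∂y = [(-40)·(+0.3) − (-35)·(+0.1)] / 1475 = -0.005763
|∇h| = √(-0.0003390² + -0.005763²) = 0.005773
Seepage velocity v = K·i/n = 2.7 × 0.005773 / 0.12 = 0.1299 m/day.
t = 1000 / 0.1299 = 7698 days = 21.1 years.

21 years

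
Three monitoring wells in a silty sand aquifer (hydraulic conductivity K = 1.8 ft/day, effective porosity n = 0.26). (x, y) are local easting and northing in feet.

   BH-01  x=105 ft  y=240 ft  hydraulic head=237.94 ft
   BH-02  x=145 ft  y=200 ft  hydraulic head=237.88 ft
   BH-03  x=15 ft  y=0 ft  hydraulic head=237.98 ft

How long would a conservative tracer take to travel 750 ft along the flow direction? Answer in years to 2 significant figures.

Taking BH-01 as reference: BH-02−BH-01 = (40, -40, -0.06); BH-03−BH-01 = (-90, -240, +0.04).
Solve a·Δx + b·Δy = Δh: det = 40·(-240) − (-90)·(-40) = -13200.
∂h/∂x = [(-0.06)·(-240) − (+0.04)·(-40)] / -13200 = -0.001212
∂h/∂y = [40·(+0.04) − (-90)·(-0.06)] / -13200 = +0.0002879
|∇h| = √(-0.001212² + 0.0002879²) = 0.001246
Seepage velocity v = K·i/n = 1.8 × 0.001246 / 0.26 = 0.008626 ft/day.
t = 750 / 0.008626 = 8.695e+04 days = 238 years.

240 years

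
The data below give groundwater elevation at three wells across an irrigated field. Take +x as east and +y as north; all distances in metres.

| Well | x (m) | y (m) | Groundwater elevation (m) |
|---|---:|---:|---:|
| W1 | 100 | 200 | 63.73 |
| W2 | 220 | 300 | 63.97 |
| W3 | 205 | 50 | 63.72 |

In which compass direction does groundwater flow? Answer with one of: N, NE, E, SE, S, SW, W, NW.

SW

Differences from W1: to W2 (Δx, Δy, Δh) = (120, 100, +0.24); to W3 = (105, -150, -0.01).
Determinant of the coordinate differences = 120·(-150) − 105·100 = -28500.
∂h/∂x = [(+0.24)·(-150) − (-0.01)·100] / -28500 = +0.001228
∂h/∂y = [120·(-0.01) − 105·(+0.24)] / -28500 = +0.0009263
Flow = −∇h = (-0.001228 east, -0.0009263 north), which points southwest.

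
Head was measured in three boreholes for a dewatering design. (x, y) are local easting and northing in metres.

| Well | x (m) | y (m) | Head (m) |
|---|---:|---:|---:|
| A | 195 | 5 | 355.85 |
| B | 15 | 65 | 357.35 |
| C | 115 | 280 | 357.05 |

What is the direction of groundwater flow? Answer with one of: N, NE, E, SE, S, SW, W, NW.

Taking A as reference: B−A = (-180, 60, +1.50); C−A = (-80, 275, +1.20).
Solve a·Δx + b·Δy = Δh: det = (-180)·275 − (-80)·60 = -44700.
∂h/∂x = [(+1.50)·275 − (+1.20)·60] / -44700 = -0.007617
∂h/∂y = [(-180)·(+1.20) − (-80)·(+1.50)] / -44700 = +0.002148
Flow = −∇h = (+0.007617 east, -0.002148 north), which points east.

E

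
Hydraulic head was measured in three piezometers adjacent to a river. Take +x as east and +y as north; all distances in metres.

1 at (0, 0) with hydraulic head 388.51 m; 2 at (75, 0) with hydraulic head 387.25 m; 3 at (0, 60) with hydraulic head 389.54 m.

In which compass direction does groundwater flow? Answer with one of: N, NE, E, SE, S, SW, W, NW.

SE

∂h/∂x = (387.25 − 388.51) / (75 − 0) = -0.01680
∂h/∂y = (389.54 − 388.51) / (60 − 0) = +0.01717
Flow = −∇h = (+0.01680 east, -0.01717 north), which points southeast.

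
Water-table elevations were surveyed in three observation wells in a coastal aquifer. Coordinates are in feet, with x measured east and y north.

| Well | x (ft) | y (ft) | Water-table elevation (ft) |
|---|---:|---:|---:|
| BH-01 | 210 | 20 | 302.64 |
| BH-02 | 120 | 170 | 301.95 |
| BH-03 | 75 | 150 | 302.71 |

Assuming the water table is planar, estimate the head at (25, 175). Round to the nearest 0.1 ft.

Taking BH-01 as reference: BH-02−BH-01 = (-90, 150, -0.69); BH-03−BH-01 = (-135, 130, +0.07).
Solve a·Δx + b·Δy = Δh: det = (-90)·130 − (-135)·150 = 8550.
∂h/∂x = [(-0.69)·130 − (+0.07)·150] / 8550 = -0.01172
∂h/∂y = [(-90)·(+0.07) − (-135)·(-0.69)] / 8550 = -0.01163
h(25, 175) = 302.64 + (-0.01172)·(-185) + (-0.01163)·(155) = 302.64 +2.168 -1.803 = 303.005 ft.

303.0 ft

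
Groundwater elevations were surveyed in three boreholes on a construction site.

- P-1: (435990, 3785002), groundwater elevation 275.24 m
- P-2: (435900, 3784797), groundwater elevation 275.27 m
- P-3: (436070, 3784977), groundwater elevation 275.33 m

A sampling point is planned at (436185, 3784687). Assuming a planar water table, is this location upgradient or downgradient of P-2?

upgradient

Differences from P-1: to P-2 (Δx, Δy, Δh) = (-90, -205, +0.03); to P-3 = (80, -25, +0.09).
Solve a·Δx + b·Δy = Δh: det = (-90)·(-25) − 80·(-205) = 18650.
∂h/∂x = [(+0.03)·(-25) − (+0.09)·(-205)] / 18650 = +0.0009491
∂h/∂y = [(-90)·(+0.09) − 80·(+0.03)] / 18650 = -0.0005630
Head at (436185, 3784687) = 275.24 + (+0.0009491)·(195) + (-0.0005630)·(-315) = 275.60 m.
That is higher than the 275.27 m at P-2, so the point is upgradient.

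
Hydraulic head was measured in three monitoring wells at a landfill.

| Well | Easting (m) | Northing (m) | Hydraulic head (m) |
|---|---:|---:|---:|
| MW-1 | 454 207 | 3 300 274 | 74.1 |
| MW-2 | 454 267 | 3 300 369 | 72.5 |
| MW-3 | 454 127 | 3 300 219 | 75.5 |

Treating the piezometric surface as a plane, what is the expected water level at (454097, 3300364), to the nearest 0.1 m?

With h = a·x + b·y + c and MW-1 as origin, the differences give:
  60·a + 95·b = -1.6
  (-80)·a + (-55)·b = +1.4
Eliminate b (×(-55) and ×95, subtract): 4300·a = -45.00 → a = ∂h/∂x = -0.01047
Back-substitute: b = ∂h/∂y = -0.01023.
h(454097, 3300364) = 74.1 + (-0.01047)·(-110) + (-0.01023)·(90) = 74.1 +1.151 -0.921 = 74.330 m.

74.3 m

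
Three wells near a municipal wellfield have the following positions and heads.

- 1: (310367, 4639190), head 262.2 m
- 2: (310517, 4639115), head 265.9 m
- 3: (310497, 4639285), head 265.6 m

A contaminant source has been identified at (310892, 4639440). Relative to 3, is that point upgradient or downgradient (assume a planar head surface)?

upgradient

With h = a·x + b·y + c and 1 as origin, the differences give:
  150·a + (-75)·b = +3.7
  130·a + 95·b = +3.4
Eliminate b (×95 and ×(-75), subtract): 24000·a = 606.50 → a = ∂h/∂x = +0.02527
Back-substitute: b = ∂h/∂y = +0.001208.
Head at (310892, 4639440) = 262.2 + (+0.02527)·(525) + (+0.001208)·(250) = 275.77 m.
That is higher than the 265.6 m at 3, so the point is upgradient.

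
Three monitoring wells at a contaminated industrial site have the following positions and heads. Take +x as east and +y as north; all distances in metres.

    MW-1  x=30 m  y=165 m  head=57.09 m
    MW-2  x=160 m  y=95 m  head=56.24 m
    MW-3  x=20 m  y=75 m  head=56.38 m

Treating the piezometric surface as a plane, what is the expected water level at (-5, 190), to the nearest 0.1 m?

With h = a·x + b·y + c and MW-1 as origin, the differences give:
  130·a + (-70)·b = -0.85
  (-10)·a + (-90)·b = -0.71
Eliminate b (×(-90) and ×(-70), subtract): -12400·a = 26.800 → a = ∂h/∂x = -0.002161
Back-substitute: b = ∂h/∂y = +0.008129.
h(-5, 190) = 57.09 + (-0.002161)·(-35) + (+0.008129)·(25) = 57.09 +0.076 +0.203 = 57.369 m.

57.4 m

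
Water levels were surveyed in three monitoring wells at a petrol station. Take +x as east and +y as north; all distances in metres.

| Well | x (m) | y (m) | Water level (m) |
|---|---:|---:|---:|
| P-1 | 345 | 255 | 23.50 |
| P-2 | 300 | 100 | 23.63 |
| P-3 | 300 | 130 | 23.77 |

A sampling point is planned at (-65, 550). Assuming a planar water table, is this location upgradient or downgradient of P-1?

upgradient

Taking P-1 as reference: P-2−P-1 = (-45, -155, +0.13); P-3−P-1 = (-45, -125, +0.27).
Solve a·Δx + b·Δy = Δh: det = (-45)·(-125) − (-45)·(-155) = -1350.
∂h/∂x = [(+0.13)·(-125) − (+0.27)·(-155)] / -1350 = -0.01896
∂h/∂y = [(-45)·(+0.27) − (-45)·(+0.13)] / -1350 = +0.004667
Head at (-65, 550) = 23.50 + (-0.01896)·(-410) + (+0.004667)·(295) = 32.65 m.
That is higher than the 23.50 m at P-1, so the point is upgradient.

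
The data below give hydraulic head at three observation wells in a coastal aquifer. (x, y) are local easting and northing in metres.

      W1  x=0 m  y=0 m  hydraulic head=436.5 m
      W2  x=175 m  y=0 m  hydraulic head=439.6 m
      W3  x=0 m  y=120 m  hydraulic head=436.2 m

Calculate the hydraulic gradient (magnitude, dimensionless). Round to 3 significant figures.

∂h/∂x = (439.6 − 436.5) / (175 − 0) = +0.01771
∂h/∂y = (436.2 − 436.5) / (120 − 0) = -0.002500
|∇h| = √(0.01771² + -0.002500²) = 0.01789

0.0179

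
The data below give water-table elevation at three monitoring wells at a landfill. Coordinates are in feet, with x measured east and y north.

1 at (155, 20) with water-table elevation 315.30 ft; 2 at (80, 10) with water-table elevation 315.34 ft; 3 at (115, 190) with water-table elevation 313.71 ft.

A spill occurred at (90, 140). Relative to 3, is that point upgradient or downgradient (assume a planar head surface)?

With h = a·x + b·y + c and 1 as origin, the differences give:
  (-75)·a + (-10)·b = +0.04
  (-40)·a + 170·b = -1.59
Eliminate b (×170 and ×(-10), subtract): -13150·a = -9.100 → a = ∂h/∂x = +0.0006920
Back-substitute: b = ∂h/∂y = -0.009190.
Head at (90, 140) = 315.30 + (+0.0006920)·(-65) + (-0.009190)·(120) = 314.15 ft.
That is higher than the 313.71 ft at 3, so the point is upgradient.

upgradient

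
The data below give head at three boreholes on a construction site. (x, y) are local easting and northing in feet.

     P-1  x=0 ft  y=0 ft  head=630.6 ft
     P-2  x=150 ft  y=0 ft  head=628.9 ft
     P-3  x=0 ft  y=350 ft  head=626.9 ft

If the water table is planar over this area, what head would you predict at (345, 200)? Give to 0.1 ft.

624.6 ft

∂h/∂x = (628.9 − 630.6) / (150 − 0) = -0.01133
∂h/∂y = (626.9 − 630.6) / (350 − 0) = -0.01057
h(345, 200) = 630.6 + (-0.01133)·(345) + (-0.01057)·(200) = 630.6 -3.910 -2.114 = 624.576 ft.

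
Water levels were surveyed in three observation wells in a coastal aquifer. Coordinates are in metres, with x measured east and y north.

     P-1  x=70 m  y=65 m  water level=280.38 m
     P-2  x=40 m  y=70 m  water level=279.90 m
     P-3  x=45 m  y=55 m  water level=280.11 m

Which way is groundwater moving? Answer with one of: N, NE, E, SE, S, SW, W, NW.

NW

Taking P-1 as reference: P-2−P-1 = (-30, 5, -0.48); P-3−P-1 = (-25, -10, -0.27).
Solve a·Δx + b·Δy = Δh: det = (-30)·(-10) − (-25)·5 = 425.
∂h/∂x = [(-0.48)·(-10) − (-0.27)·5] / 425 = +0.01447
∂h/∂y = [(-30)·(-0.27) − (-25)·(-0.48)] / 425 = -0.009176
Flow = −∇h = (-0.01447 east, +0.009176 north), which points northwest.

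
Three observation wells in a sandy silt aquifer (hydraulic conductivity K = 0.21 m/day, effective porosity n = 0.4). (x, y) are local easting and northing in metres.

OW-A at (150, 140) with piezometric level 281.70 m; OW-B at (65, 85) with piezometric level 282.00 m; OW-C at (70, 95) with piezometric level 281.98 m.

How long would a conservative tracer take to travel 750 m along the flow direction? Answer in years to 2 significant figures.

With h = a·x + b·y + c and OW-A as origin, the differences give:
  (-85)·a + (-55)·b = +0.30
  (-80)·a + (-45)·b = +0.28
Eliminate b (×(-45) and ×(-55), subtract): -575·a = 1.900 → a = ∂h/∂x = -0.003304
Back-substitute: b = ∂h/∂y = -0.0003478.
|∇h| = √(-0.003304² + -0.0003478²) = 0.003322
Seepage velocity v = K·i/n = 0.21 × 0.003322 / 0.4 = 0.001744 m/day.
t = 750 / 0.001744 = 4.3e+05 days = 1.18e+03 years.

1200 years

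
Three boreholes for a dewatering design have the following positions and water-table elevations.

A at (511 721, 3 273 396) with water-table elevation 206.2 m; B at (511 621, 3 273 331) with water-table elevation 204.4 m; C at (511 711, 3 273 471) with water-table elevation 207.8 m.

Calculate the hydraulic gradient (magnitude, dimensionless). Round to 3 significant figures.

0.0222

Differences from A: to B (Δx, Δy, Δh) = (-100, -65, -1.8); to C = (-10, 75, +1.6).
Solve a·Δx + b·Δy = Δh: det = (-100)·75 − (-10)·(-65) = -8150.
∂h/∂x = [(-1.8)·75 − (+1.6)·(-65)] / -8150 = +0.003804
∂h/∂y = [(-100)·(+1.6) − (-10)·(-1.8)] / -8150 = +0.02184
|∇h| = √(0.003804² + 0.02184²) = 0.02217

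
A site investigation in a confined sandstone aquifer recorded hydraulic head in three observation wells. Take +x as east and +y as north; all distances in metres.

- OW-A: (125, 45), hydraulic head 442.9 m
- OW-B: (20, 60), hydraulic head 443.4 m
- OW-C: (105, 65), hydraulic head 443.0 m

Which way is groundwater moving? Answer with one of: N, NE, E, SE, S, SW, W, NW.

E

Differences from OW-A: to OW-B (Δx, Δy, Δh) = (-105, 15, +0.5); to OW-C = (-20, 20, +0.1).
Solve a·Δx + b·Δy = Δh: det = (-105)·20 − (-20)·15 = -1800.
∂h/∂x = [(+0.5)·20 − (+0.1)·15] / -1800 = -0.004722
∂h/∂y = [(-105)·(+0.1) − (-20)·(+0.5)] / -1800 = +0.0002778
Flow = −∇h = (+0.004722 east, -0.0002778 north), which points east.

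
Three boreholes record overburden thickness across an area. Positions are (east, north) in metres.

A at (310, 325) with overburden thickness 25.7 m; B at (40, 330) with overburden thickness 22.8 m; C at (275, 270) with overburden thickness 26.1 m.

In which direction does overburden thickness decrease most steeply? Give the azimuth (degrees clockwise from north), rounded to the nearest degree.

323°

Taking A as reference: B−A = (-270, 5, -2.9); C−A = (-35, -55, +0.4).
Determinant of the coordinate differences = (-270)·(-55) − (-35)·5 = 15025.
∂d/∂x = [(-2.9)·(-55) − (+0.4)·5] / 15025 = +0.01048
∂d/∂y = [(-270)·(+0.4) − (-35)·(-2.9)] / 15025 = -0.01394
Steepest decrease is along −∇f: components (-0.01048 E, +0.01394 N).
Azimuth = atan2(-0.01048, +0.01394) = 323.1° ≈ 323°.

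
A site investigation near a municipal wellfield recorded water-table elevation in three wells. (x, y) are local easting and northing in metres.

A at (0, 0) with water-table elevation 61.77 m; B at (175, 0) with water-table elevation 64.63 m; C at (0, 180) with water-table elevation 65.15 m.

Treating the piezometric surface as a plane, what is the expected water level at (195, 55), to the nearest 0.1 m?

∂h/∂x = (64.63 − 61.77) / (175 − 0) = +0.01634
∂h/∂y = (65.15 − 61.77) / (180 − 0) = +0.01878
h(195, 55) = 61.77 + (+0.01634)·(195) + (+0.01878)·(55) = 61.77 +3.187 +1.033 = 65.990 m.

66.0 m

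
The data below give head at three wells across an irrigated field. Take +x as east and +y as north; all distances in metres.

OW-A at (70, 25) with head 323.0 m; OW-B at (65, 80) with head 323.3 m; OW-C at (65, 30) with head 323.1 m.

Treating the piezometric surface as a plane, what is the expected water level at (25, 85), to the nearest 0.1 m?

With h = a·x + b·y + c and OW-A as origin, the differences give:
  (-5)·a + 55·b = +0.3
  (-5)·a + 5·b = +0.1
Eliminate b (×5 and ×55, subtract): 250·a = -4.00 → a = ∂h/∂x = -0.01600
Back-substitute: b = ∂h/∂y = +0.004000.
h(25, 85) = 323.0 + (-0.01600)·(-45) + (+0.004000)·(60) = 323.0 +0.720 +0.240 = 323.960 m.

324.0 m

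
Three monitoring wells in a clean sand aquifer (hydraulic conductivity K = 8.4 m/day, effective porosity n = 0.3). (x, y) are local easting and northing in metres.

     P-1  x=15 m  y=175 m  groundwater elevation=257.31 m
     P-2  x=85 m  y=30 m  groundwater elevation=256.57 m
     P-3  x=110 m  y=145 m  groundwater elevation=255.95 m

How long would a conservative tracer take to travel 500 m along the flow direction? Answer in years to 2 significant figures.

3.2 years

Differences from P-1: to P-2 (Δx, Δy, Δh) = (70, -145, -0.74); to P-3 = (95, -30, -1.36).
Determinant of the coordinate differences = 70·(-30) − 95·(-145) = 11675.
∂h/∂x = [(-0.74)·(-30) − (-1.36)·(-145)] / 11675 = -0.01499
∂h/∂y = [70·(-1.36) − 95·(-0.74)] / 11675 = -0.002133
|∇h| = √(-0.01499² + -0.002133²) = 0.01514
Seepage velocity v = K·i/n = 8.4 × 0.01514 / 0.3 = 0.4239 m/day.
t = 500 / 0.4239 = 1180 days = 3.23 years.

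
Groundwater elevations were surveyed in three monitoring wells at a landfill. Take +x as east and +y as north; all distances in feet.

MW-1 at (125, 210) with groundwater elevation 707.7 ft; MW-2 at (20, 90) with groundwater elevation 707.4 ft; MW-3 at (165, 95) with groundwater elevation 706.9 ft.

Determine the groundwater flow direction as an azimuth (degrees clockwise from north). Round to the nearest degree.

Differences from MW-1: to MW-2 (Δx, Δy, Δh) = (-105, -120, -0.3); to MW-3 = (40, -115, -0.8).
Solve a·Δx + b·Δy = Δh: det = (-105)·(-115) − 40·(-120) = 16875.
∂h/∂x = [(-0.3)·(-115) − (-0.8)·(-120)] / 16875 = -0.003644
∂h/∂y = [(-105)·(-0.8) − 40·(-0.3)] / 16875 = +0.005689
Flow direction (−∇h) has components (+0.003644 E, -0.005689 N).
Azimuth = atan2(E, N) = atan2(+0.003644, -0.005689) = 147.4° ≈ 147°.

147°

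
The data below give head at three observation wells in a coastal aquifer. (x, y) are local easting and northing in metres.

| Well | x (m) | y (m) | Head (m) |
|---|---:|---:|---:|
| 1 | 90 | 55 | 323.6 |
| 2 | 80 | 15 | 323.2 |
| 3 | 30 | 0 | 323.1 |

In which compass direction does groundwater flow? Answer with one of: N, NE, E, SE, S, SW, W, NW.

S

Differences from 1: to 2 (Δx, Δy, Δh) = (-10, -40, -0.4); to 3 = (-60, -55, -0.5).
Determinant of the coordinate differences = (-10)·(-55) − (-60)·(-40) = -1850.
∂h/∂x = [(-0.4)·(-55) − (-0.5)·(-40)] / -1850 = -0.001081
∂h/∂y = [(-10)·(-0.5) − (-60)·(-0.4)] / -1850 = +0.01027
Flow = −∇h = (+0.001081 east, -0.01027 north), which points south.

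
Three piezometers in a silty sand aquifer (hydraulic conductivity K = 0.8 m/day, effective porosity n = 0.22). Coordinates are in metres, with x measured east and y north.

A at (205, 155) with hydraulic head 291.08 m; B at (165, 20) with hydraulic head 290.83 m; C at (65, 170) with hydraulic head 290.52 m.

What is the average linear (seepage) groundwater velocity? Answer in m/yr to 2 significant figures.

5.5 m/yr

Taking A as reference: B−A = (-40, -135, -0.25); C−A = (-140, 15, -0.56).
Determinant of the coordinate differences = (-40)·15 − (-140)·(-135) = -19500.
∂h/∂x = [(-0.25)·15 − (-0.56)·(-135)] / -19500 = +0.004069
∂h/∂y = [(-40)·(-0.56) − (-140)·(-0.25)] / -19500 = +0.0006462
|∇h| = √(0.004069² + 0.0006462²) = 0.00412
Seepage velocity v = K·i/n = 0.8 × 0.00412 / 0.22 = 0.01498 m/day = 5.471 m/yr.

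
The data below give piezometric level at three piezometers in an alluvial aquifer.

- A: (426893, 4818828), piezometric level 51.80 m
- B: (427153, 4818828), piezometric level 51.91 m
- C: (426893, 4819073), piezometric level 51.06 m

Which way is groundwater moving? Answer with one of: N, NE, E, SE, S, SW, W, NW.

∂h/∂x = (51.91 − 51.80) / (427153 − 426893) = +0.0004231
∂h/∂y = (51.06 − 51.80) / (4819073 − 4818828) = -0.003020
Flow = −∇h = (-0.0004231 east, +0.003020 north), which points north.

N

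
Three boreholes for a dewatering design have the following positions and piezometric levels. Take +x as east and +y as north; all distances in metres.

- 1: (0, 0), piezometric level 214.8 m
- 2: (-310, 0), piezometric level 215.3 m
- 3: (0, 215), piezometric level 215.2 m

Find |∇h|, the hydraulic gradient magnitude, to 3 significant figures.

0.00246

∂h/∂x = (215.3 − 214.8) / (-310 − 0) = -0.001613
∂h/∂y = (215.2 − 214.8) / (215 − 0) = +0.001860
|∇h| = √(-0.001613² + 0.001860²) = 0.002462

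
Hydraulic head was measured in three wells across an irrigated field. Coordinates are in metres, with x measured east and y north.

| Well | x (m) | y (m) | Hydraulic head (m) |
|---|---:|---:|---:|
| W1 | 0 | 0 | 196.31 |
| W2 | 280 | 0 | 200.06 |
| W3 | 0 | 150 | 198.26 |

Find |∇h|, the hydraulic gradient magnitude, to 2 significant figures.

∂h/∂x = (200.06 − 196.31) / (280 − 0) = +0.01339
∂h/∂y = (198.26 − 196.31) / (150 − 0) = +0.01300
|∇h| = √(0.01339² + 0.01300²) = 0.01866

0.019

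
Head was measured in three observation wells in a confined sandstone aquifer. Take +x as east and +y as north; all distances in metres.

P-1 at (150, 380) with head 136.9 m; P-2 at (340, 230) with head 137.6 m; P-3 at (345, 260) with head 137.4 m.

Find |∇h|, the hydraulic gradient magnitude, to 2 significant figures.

Taking P-1 as reference: P-2−P-1 = (190, -150, +0.7); P-3−P-1 = (195, -120, +0.5).
Solve a·Δx + b·Δy = Δh: det = 190·(-120) − 195·(-150) = 6450.
∂h/∂x = [(+0.7)·(-120) − (+0.5)·(-150)] / 6450 = -0.001395
∂h/∂y = [190·(+0.5) − 195·(+0.7)] / 6450 = -0.006434
|∇h| = √(-0.001395² + -0.006434²) = 0.006583

0.0066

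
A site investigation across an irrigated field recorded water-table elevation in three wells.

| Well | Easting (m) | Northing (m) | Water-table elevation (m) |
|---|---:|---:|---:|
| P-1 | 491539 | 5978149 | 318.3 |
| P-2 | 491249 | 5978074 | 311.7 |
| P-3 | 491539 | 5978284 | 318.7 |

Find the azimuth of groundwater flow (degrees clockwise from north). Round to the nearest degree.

262°

Taking P-1 as reference: P-2−P-1 = (-290, -75, -6.6); P-3−P-1 = (0, 135, +0.4).
Solve a·Δx + b·Δy = Δh: det = (-290)·135 − 0·(-75) = -39150.
∂h/∂x = [(-6.6)·135 − (+0.4)·(-75)] / -39150 = +0.02199
∂h/∂y = [(-290)·(+0.4) − 0·(-6.6)] / -39150 = +0.002963
Flow direction (−∇h) has components (-0.02199 E, -0.002963 N).
Azimuth = atan2(E, N) = atan2(-0.02199, -0.002963) = 262.3° ≈ 262°.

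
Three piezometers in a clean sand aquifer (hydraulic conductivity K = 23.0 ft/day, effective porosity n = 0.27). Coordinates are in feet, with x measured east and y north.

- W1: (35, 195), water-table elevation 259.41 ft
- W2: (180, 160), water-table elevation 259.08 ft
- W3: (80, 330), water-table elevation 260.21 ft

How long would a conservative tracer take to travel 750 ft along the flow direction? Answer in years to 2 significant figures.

Taking W1 as reference: W2−W1 = (145, -35, -0.33); W3−W1 = (45, 135, +0.80).
Determinant of the coordinate differences = 145·135 − 45·(-35) = 21150.
∂h/∂x = [(-0.33)·135 − (+0.80)·(-35)] / 21150 = -0.0007825
∂h/∂y = [145·(+0.80) − 45·(-0.33)] / 21150 = +0.006187
|∇h| = √(-0.0007825² + 0.006187²) = 0.006236
Seepage velocity v = K·i/n = 23.0 × 0.006236 / 0.27 = 0.5312 ft/day.
t = 750 / 0.5312 = 1412 days = 3.87 years.

3.9 years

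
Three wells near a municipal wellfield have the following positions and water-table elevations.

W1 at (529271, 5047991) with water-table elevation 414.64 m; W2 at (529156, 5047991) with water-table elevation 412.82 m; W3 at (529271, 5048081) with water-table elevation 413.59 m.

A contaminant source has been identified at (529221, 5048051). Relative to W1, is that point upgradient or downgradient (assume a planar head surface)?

downgradient

∂h/∂x = (412.82 − 414.64) / (529156 − 529271) = +0.01583
∂h/∂y = (413.59 − 414.64) / (5048081 − 5047991) = -0.01167
Head at (529221, 5048051) = 414.64 + (+0.01583)·(-50) + (-0.01167)·(60) = 413.15 m.
That is lower than the 414.64 m at W1, so the point is downgradient.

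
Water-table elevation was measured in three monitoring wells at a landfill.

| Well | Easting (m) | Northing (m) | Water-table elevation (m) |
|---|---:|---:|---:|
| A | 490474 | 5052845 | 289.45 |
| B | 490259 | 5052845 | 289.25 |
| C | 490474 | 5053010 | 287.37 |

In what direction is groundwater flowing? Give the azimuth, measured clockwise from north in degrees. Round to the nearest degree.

∂h/∂x = (289.25 − 289.45) / (490259 − 490474) = +0.0009302
∂h/∂y = (287.37 − 289.45) / (5053010 − 5052845) = -0.01261
Flow direction (−∇h) has components (-0.0009302 E, +0.01261 N).
Azimuth = atan2(E, N) = atan2(-0.0009302, +0.01261) = 355.8° ≈ 356°.

356°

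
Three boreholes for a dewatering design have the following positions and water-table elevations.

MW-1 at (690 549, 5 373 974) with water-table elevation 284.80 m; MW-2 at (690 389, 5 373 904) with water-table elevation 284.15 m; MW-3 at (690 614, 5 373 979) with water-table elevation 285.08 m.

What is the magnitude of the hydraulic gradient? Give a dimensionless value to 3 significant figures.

Taking MW-1 as reference: MW-2−MW-1 = (-160, -70, -0.65); MW-3−MW-1 = (65, 5, +0.28).
Determinant of the coordinate differences = (-160)·5 − 65·(-70) = 3750.
∂h/∂x = [(-0.65)·5 − (+0.28)·(-70)] / 3750 = +0.004360
∂h/∂y = [(-160)·(+0.28) − 65·(-0.65)] / 3750 = -0.0006800
|∇h| = √(0.004360² + -0.0006800²) = 0.004413

0.00441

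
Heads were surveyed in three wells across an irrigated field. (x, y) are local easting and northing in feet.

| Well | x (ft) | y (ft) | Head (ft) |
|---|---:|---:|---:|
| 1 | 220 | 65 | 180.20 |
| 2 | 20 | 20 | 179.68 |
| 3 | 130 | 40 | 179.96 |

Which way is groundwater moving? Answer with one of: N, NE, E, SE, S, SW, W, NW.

SW

Three-point gradient (reference 1): Δ to 2 = (-200, -45, -0.52), Δ to 3 = (-90, -25, -0.24).
∂h/∂x = +0.002316, ∂h/∂y = +0.001263 (det = 950).
Flow = −∇h = (-0.002316 east, -0.001263 north), which points southwest.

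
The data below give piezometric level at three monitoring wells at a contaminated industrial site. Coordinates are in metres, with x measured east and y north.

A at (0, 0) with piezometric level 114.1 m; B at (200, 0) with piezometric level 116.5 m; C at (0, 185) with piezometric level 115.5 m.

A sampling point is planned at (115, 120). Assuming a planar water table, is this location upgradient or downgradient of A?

∂h/∂x = (116.5 − 114.1) / (200 − 0) = +0.01200
∂h/∂y = (115.5 − 114.1) / (185 − 0) = +0.007568
Head at (115, 120) = 114.1 + (+0.01200)·(115) + (+0.007568)·(120) = 116.39 m.
That is higher than the 114.1 m at A, so the point is upgradient.

upgradient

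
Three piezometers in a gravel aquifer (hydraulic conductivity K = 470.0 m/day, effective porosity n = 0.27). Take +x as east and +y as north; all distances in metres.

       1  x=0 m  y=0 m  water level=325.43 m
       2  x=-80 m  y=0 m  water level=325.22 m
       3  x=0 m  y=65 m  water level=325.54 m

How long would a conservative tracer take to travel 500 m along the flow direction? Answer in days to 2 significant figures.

92 days

∂h/∂x = (325.22 − 325.43) / (-80 − 0) = +0.002625
∂h/∂y = (325.54 − 325.43) / (65 − 0) = +0.001692
|∇h| = √(0.002625² + 0.001692²) = 0.003123
Seepage velocity v = K·i/n = 470.0 × 0.003123 / 0.27 = 5.436 m/day.
t = 500 / 5.436 = 91.98 days.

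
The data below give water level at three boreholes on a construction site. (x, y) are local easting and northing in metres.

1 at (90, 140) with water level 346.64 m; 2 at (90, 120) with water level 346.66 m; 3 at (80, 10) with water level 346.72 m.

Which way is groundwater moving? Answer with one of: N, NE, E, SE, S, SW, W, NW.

W

Differences from 1: to 2 (Δx, Δy, Δh) = (0, -20, +0.02); to 3 = (-10, -130, +0.08).
Solve a·Δx + b·Δy = Δh: det = 0·(-130) − (-10)·(-20) = -200.
∂h/∂x = [(+0.02)·(-130) − (+0.08)·(-20)] / -200 = +0.005000
∂h/∂y = [0·(+0.08) − (-10)·(+0.02)] / -200 = -0.001000
Flow = −∇h = (-0.005000 east, +0.001000 north), which points west.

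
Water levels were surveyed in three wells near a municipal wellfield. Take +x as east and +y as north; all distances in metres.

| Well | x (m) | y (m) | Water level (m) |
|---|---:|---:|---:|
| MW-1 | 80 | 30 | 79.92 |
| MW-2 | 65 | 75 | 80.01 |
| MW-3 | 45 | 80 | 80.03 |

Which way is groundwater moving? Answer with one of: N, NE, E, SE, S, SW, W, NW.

S

With h = a·x + b·y + c and MW-1 as origin, the differences give:
  (-15)·a + 45·b = +0.09
  (-35)·a + 50·b = +0.11
Eliminate b (×50 and ×45, subtract): 825·a = -0.450 → a = ∂h/∂x = -0.0005455
Back-substitute: b = ∂h/∂y = +0.001818.
Flow = −∇h = (+0.0005455 east, -0.001818 north), which points south.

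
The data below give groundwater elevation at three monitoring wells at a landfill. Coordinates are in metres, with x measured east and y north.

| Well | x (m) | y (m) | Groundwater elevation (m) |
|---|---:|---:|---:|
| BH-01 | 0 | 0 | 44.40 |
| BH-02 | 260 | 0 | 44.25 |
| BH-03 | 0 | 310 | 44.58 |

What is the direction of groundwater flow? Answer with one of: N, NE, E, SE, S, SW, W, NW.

SE

∂h/∂x = (44.25 − 44.40) / (260 − 0) = -0.0005769
∂h/∂y = (44.58 − 44.40) / (310 − 0) = +0.0005806
Flow = −∇h = (+0.0005769 east, -0.0005806 north), which points southeast.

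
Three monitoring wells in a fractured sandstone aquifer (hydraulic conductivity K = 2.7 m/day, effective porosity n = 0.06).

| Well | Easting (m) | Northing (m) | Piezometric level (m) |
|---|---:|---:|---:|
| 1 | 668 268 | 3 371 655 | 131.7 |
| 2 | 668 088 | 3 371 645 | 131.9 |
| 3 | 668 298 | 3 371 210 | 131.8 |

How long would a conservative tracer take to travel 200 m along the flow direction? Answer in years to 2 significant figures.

11 years

Differences from 1: to 2 (Δx, Δy, Δh) = (-180, -10, +0.2); to 3 = (30, -445, +0.1).
Determinant of the coordinate differences = (-180)·(-445) − 30·(-10) = 80400.
∂h/∂x = [(+0.2)·(-445) − (+0.1)·(-10)] / 80400 = -0.001095
∂h/∂y = [(-180)·(+0.1) − 30·(+0.2)] / 80400 = -0.0002985
|∇h| = √(-0.001095² + -0.0002985²) = 0.001135
Seepage velocity v = K·i/n = 2.7 × 0.001135 / 0.06 = 0.05108 m/day.
t = 200 / 0.05108 = 3915 days = 10.7 years.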